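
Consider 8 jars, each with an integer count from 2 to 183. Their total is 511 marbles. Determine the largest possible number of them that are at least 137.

If k of the values are ≥ 137, the total is ≥ 137k + 2(8 − k).
Setting 137k + 2(8 − k) ≤ 511 gives 135k ≤ 495, so k ≤ 3.
k = 3 is achieved by 3 values at 137 and 5 at 2, total 421; add 90 to one value (staying below 137) to reach 511.

3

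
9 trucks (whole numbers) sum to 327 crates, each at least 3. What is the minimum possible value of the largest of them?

37

Some value must be at least ⌈327/9⌉ = 37, since 9 × 36 = 324 < 327.
Achievable: 3 of them at 37 and 6 at 36 total 327.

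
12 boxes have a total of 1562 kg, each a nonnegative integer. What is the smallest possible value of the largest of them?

If every one of the 12 were at most 130, the total would be at most 12 × 130 = 1560 < 1562.
Taking 10 copies of 130 and 2 copies of 131 gives exactly 1562, so 131 is attained.

131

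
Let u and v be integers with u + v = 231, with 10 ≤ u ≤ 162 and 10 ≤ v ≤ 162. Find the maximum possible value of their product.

13340

With u + v fixed, uv peaks when the two are closest together.
Taking u = 115 and v = 116 (both in [10, 162]) gives uv = 13340.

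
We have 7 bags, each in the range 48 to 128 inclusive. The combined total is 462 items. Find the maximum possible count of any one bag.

Maximizing one value means minimizing the remaining 6.
The other 6 contribute at least 6 × 48 = 288, leaving at most 462 − 288 = 174.
But each bag is capped at 128, so the maximum is 128.
Achievable: one at 128 and the other 6 totalling 334, which fits since 6 × 48 ≤ 334 ≤ 6 × 128.

128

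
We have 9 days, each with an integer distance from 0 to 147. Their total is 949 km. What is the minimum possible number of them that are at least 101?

2

If only k of them are at least 101, the other 9 − k are at most 100, so the total is at most k·147 + (9 − k)·100.
This must reach 949, so k·147 + (9 − k)·100 ≥ 949, giving k ≥ 2.
Exactly 2 works: 2 values at 147 and 7 at 100 total 994; lower one of the high values by 45 (still ≥ 101) to hit 949.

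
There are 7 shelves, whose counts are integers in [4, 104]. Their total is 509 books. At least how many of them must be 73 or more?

1

Each value short of 73 is at most 72, costing at least 104 − 72 = 32 against the maximum total of 728.
We can afford to lose at most 728 − 509 = 219, so at most ⌊219/32⌋ = 6 fall short, and at least 1 are ≥ 73.
Exactly 1 works: 1 value at 104 and 6 at 72 total 536; lower one of the high values by 27 (still ≥ 73) to hit 509.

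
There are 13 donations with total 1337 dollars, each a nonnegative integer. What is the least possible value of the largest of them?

The average is 1337/13 > 102, so not all 13 can be 102 or less; the largest is ≥ 103.
Taking 2 copies of 102 and 11 copies of 103 gives exactly 1337, so 103 is attained.

103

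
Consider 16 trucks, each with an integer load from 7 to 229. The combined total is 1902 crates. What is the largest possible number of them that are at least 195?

9

With k values at 195 or above and the rest at least 7, the sum is at least 112 + 188k.
Since the sum is 1902, we need 188k ≤ 1790, i.e. k ≤ 9.
k = 9 is achieved by 9 values at 195 and 7 at 7, total 1804; add 98 to one value (staying below 195) to reach 1902.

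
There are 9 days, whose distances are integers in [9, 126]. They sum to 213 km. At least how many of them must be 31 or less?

4

Let j be the number exceeding 31. Then the total is ≥ 32·j + 9·(9 − j) = 81 + 23j.
So 23j ≤ 132 and j ≤ 5; hence at least 9 − 5 = 4 are ≤ 31.
Exactly 4 works: 4 values at 9 and 5 at 32 total 196; raise one of the low values by 17 (still ≤ 31) to hit 213.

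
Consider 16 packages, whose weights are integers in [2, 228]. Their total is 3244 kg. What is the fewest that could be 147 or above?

If only k of them are at least 147, the other 16 − k are at most 146, so the total is at most k·228 + (16 − k)·146.
This must reach 3244, so k·228 + (16 − k)·146 ≥ 3244, giving k ≥ 12.
Exactly 12 works: 12 values at 228 and 4 at 146 total 3320; lower one of the high values by 76 (still ≥ 147) to hit 3244.

12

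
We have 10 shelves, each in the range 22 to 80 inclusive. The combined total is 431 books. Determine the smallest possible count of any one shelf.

To make one shelf as small as possible, make the other 9 as large as possible.
The other 9 can take up 9 × 80 = 720 ≥ 431 − 22, so one shelf can sit at its floor of 22.
Achievable: one at 22 and the other 9 totalling 409, which fits since 9 × 22 ≤ 409 ≤ 9 × 80.

22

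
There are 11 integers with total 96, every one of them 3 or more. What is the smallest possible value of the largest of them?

9

If every one of the 11 were at most 8, the total would be at most 11 × 8 = 88 < 96.
Taking 3 copies of 8 and 8 copies of 9 gives exactly 96, so 9 is attained.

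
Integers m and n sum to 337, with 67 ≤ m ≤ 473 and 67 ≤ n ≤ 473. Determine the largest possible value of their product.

28392

mn = m(337 − m) is maximized when m is as near 337/2 as the bounds allow.
Taking m = 168 and n = 169 (both in [67, 473]) gives mn = 28392.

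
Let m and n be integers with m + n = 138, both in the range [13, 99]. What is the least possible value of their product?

For a fixed sum, mn is smallest when m and n are as far apart as possible.
At the endpoint m = 39, n = 138 − 39 = 99, so mn = 39 × 99 = 3861.

3861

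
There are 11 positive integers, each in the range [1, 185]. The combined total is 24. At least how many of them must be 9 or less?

10

Let j be the number exceeding 9. Then the total is ≥ 10·j + 1·(11 − j) = 11 + 9j.
So 9j ≤ 13 and j ≤ 1; hence at least 11 − 1 = 10 are ≤ 9.
Exactly 10 works: 10 values at 1 and 1 at 10 total 20; raise one of the low values by 4 (still ≤ 9) to hit 24.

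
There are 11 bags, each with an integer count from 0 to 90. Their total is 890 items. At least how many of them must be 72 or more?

Suppose at most 11 − j of them reach 72; then j values are ≤ 71 and the rest ≤ 90.
The total is then ≤ 71·j + 90·(11 − j) = 990 − 19j. For this to be ≥ 890 we need j ≤ 5, so at least 11 − 5 = 6 must reach 72.
Exactly 6 works: 6 values at 90 and 5 at 71 total 895; lower one of the high values by 5 (still ≥ 72) to hit 890.

6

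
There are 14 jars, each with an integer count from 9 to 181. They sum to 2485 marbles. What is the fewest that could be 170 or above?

10

Suppose at most 14 − j of them reach 170; then j values are ≤ 169 and the rest ≤ 181.
The total is then ≤ 169·j + 181·(14 − j) = 2534 − 12j. For this to be ≥ 2485 we need j ≤ 4, so at least 14 − 4 = 10 must reach 170.
Exactly 10 works: 10 values at 181 and 4 at 169 total 2486; lower one of the high values by 1 (still ≥ 170) to hit 2485.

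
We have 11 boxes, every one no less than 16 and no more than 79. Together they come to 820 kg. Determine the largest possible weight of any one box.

Maximizing one value means minimizing the remaining 10.
The other 10 contribute at least 10 × 16 = 160, leaving at most 820 − 160 = 660.
But each box is capped at 79, so the maximum is 79.
Achievable: one at 79 and the other 10 totalling 741, which fits since 10 × 16 ≤ 741 ≤ 10 × 79.

79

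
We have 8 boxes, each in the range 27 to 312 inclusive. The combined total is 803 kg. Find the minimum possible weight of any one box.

27

Minimizing one value means maximizing the remaining 7.
The other 7 can take up 7 × 312 = 2184 ≥ 803 − 27, so one box can sit at its floor of 27.
Achievable: one at 27 and the other 7 totalling 776, which fits since 7 × 27 ≤ 776 ≤ 7 × 312.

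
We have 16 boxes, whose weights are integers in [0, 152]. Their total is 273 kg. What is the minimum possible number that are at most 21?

4

Let j be the number exceeding 21. Then the total is ≥ 22·j + 0·(16 − j) = 0 + 22j.
So 22j ≤ 273 and j ≤ 12; hence at least 16 − 12 = 4 are ≤ 21.
Exactly 4 works: 4 values at 0 and 12 at 22 total 264; raise one of the low values by 9 (still ≤ 21) to hit 273.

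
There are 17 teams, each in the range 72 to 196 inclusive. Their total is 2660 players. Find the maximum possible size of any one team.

196

To make one team as large as possible, make the other 16 as small as possible.
The other 16 contribute at least 16 × 72 = 1152, leaving at most 2660 − 1152 = 1508.
But each team is capped at 196, so the maximum is 196.
Achievable: one at 196 and the other 16 totalling 2464, which fits since 16 × 72 ≤ 2464 ≤ 16 × 196.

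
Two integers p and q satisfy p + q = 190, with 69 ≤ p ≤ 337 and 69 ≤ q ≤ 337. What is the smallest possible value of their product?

8349

pq = p(190 − p) is concave in p, so over [69, 121] it is minimized at an endpoint.
The extreme feasible split is p = 69, q = 121, giving pq = 8349.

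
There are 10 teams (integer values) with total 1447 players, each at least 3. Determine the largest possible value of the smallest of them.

144

The 10 values sum to 1447, so their minimum is at most ⌊1447/10⌋ = 144.
Taking 3 copies of 144 and 7 copies of 145 gives exactly 1447, so 144 is attained.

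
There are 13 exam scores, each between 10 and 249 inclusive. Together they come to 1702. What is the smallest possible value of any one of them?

To make one score as small as possible, make the other 12 as large as possible.
The other 12 can take up 12 × 249 = 2988 ≥ 1702 − 10, so one score can sit at its floor of 10.
Achievable: one at 10 and the other 12 totalling 1692, which fits since 12 × 10 ≤ 1692 ≤ 12 × 249.

10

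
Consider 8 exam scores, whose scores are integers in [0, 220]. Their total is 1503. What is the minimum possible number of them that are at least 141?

If only k of them are at least 141, the other 8 − k are at most 140, so the total is at most k·220 + (8 − k)·140.
This must reach 1503, so k·220 + (8 − k)·140 ≥ 1503, giving k ≥ 5.
Exactly 5 works: 5 values at 220 and 3 at 140 total 1520; lower one of the high values by 17 (still ≥ 141) to hit 1503.

5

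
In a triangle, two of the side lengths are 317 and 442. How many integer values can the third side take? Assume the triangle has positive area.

The triangle inequality gives |317 − 442| < c < 317 + 442, i.e. 125 < c < 759.
So c can be any integer from 126 to 758: 633 values.

633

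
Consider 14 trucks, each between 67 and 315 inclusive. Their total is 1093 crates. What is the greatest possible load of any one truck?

222

Maximizing one value means minimizing the remaining 13.
The other 13 contribute at least 13 × 67 = 871, leaving at most 1093 − 871 = 222.
Since 222 ≤ 315, this is achievable: one at 222 and 13 at 67.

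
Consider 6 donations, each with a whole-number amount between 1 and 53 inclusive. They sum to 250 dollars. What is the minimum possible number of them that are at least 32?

3

If only k of them are at least 32, the other 6 − k are at most 31, so the total is at most k·53 + (6 − k)·31.
This must reach 250, so k·53 + (6 − k)·31 ≥ 250, giving k ≥ 3.
Exactly 3 works: 3 values at 53 and 3 at 31 total 252; lower one of the high values by 2 (still ≥ 32) to hit 250.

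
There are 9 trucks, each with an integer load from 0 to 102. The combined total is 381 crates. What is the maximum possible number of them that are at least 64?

5

Suppose k of them are at least 64. Those contribute at least 64 each and the other 9 − k at least 0 each.
So the total is at least 64k + 0(9 − k) = 0 + 64k. This must be ≤ 381, giving k ≤ 5.
k = 5 is achieved by 5 values at 64 and 4 at 0, total 320; add 61 to one value (staying below 64) to reach 381.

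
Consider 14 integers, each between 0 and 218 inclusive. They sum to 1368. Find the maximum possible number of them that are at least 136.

Suppose k of them are at least 136. Those contribute at least 136 each and the other 14 − k at least 0 each.
So the total is at least 136k + 0(14 − k) = 0 + 136k. This must be ≤ 1368, giving k ≤ 10.
k = 10 is achieved by 10 values at 136 and 4 at 0, total 1360; add 8 to one value (staying below 136) to reach 1368.

10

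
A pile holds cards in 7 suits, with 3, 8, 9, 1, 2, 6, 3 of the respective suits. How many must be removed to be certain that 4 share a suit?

In the worst case you take as many as possible of each suit without reaching 4: 3 + 3 + 3 + 1 + 2 + 3 + 3 = 18.
The next one must give 4 of some suit, so 18 + 1 = 19.

19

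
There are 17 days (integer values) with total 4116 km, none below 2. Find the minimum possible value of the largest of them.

243

The average is 4116/17 > 242, so not all 17 can be 242 or less; the largest is ≥ 243.
Equality holds with 2 values of 243 and 15 values of 242.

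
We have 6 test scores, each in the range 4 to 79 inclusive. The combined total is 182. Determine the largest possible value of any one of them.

Maximizing one value means minimizing the remaining 5.
The other 5 contribute at least 5 × 4 = 20, leaving at most 182 − 20 = 162.
But each score is capped at 79, so the maximum is 79.
Achievable: one at 79 and the other 5 totalling 103, which fits since 5 × 4 ≤ 103 ≤ 5 × 79.

79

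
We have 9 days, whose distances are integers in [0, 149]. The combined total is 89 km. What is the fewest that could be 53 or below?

If only k of them are at most 53, the other 9 − k are at least 54, so the total is at least (9 − k)·54 + k·0.
This is ≤ 89, so (9 − k)·54 + 0k ≤ 89, which gives k ≥ 8.
Exactly 8 works: 8 values at 0 and 1 at 54 total 54; raise one of the low values by 35 (still ≤ 53) to hit 89.

8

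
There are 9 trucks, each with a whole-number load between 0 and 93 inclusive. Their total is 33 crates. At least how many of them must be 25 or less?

If only k of them are at most 25, the other 9 − k are at least 26, so the total is at least (9 − k)·26 + k·0.
This is ≤ 33, so (9 − k)·26 + 0k ≤ 33, which gives k ≥ 8.
Exactly 8 works: 8 values at 0 and 1 at 26 total 26; raise one of the low values by 7 (still ≤ 25) to hit 33.

8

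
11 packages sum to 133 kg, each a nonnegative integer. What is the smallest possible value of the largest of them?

13

The 11 values sum to 133, so their maximum is at least ⌈133/11⌉ = 13.
Achievable: 1 of them at 13 and 10 at 12 total 133.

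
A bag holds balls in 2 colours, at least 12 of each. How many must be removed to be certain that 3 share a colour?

In the worst case you draw 2 of each of the 2 colours: 2 × 2 = 4.
One more forces 3 of some colour, so 4 + 1 = 5.

5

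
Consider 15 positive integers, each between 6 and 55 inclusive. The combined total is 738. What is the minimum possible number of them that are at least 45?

If only k of them are at least 45, the other 15 − k are at most 44, so the total is at most k·55 + (15 − k)·44.
This must reach 738, so k·55 + (15 − k)·44 ≥ 738, giving k ≥ 8.
Exactly 8 works: 8 values at 55 and 7 at 44 total 748; lower one of the high values by 10 (still ≥ 45) to hit 738.

8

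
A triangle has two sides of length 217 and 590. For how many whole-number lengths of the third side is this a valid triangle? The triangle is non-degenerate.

433

The triangle inequality gives |217 − 590| < c < 217 + 590, i.e. 373 < c < 807.
So c can be any integer from 374 to 806: 433 values.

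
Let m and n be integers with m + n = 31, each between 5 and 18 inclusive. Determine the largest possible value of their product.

mn = m(31 − m) is maximized when m is as near 31/2 as the bounds allow.
Taking m = 15 and n = 16 (both in [5, 18]) gives mn = 240.

240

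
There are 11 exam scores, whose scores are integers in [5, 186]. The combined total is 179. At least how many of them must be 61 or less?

Each value above 61 is at least 62, contributing at least 62 − 5 = 57 above the floor 5.
The sum exceeds the floor total 55 by 124, so at most ⌊124/57⌋ = 2 exceed 61, and at least 9 are ≤ 61.
Exactly 9 works: 9 values at 5 and 2 at 62 total 169; raise one of the low values by 10 (still ≤ 61) to hit 179.

9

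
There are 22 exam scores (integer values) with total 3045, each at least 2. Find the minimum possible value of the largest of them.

The 22 values sum to 3045, so their maximum is at least ⌈3045/22⌉ = 139.
Achievable: 9 of them at 139 and 13 at 138 total 3045.

139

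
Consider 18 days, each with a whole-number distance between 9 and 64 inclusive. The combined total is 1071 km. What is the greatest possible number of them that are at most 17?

Suppose k of them are at most 17. Those contribute at most 17 each and the rest at most 64 each.
So the total is at most 17k + 64(18 − k) = 1152 − 47k. This must still be ≥ 1071, so k ≤ 1.
k = 1 is achieved by 1 value at 17 and 17 at 64, total 1105; lower one of the 64's by 34 (still > 17) to reach 1071.

1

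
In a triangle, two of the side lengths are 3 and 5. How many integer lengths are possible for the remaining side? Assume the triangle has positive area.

The triangle inequality gives |3 − 5| < c < 3 + 5, i.e. 2 < c < 8.
So c can be any integer from 3 to 7: 5 values.

5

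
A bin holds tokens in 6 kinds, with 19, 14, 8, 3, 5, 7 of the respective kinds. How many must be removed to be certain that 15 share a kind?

52

In the worst case you take as many as possible of each kind without reaching 15: 14 + 14 + 8 + 3 + 5 + 7 = 51.
The next one must give 15 of some kind, so 51 + 1 = 52.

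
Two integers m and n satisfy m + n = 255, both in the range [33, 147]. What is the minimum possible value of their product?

For a fixed sum, mn is smallest when m and n are as far apart as possible.
The extreme feasible split is m = 108, n = 147, giving mn = 15876.

15876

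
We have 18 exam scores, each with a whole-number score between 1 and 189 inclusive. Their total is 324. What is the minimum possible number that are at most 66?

Each value above 66 is at least 67, contributing at least 67 − 1 = 66 above the floor 1.
The sum exceeds the floor total 18 by 306, so at most ⌊306/66⌋ = 4 exceed 66, and at least 14 are ≤ 66.
Exactly 14 works: 14 values at 1 and 4 at 67 total 282; raise one of the low values by 42 (still ≤ 66) to hit 324.

14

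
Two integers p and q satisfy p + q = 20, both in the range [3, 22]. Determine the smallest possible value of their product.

For a fixed sum, pq is smallest when p and q are as far apart as possible.
At the endpoint p = 3, q = 20 − 3 = 17, so pq = 3 × 17 = 51.

51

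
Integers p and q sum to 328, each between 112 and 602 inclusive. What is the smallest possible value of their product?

24192

For a fixed sum, pq is smallest when p and q are as far apart as possible.
The extreme feasible split is p = 112, q = 216, giving pq = 24192.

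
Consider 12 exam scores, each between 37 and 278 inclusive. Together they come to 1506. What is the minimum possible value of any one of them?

37

To make one score as small as possible, make the other 11 as large as possible.
The other 11 can take up 11 × 278 = 3058 ≥ 1506 − 37, so one score can sit at its floor of 37.
Achievable: one at 37 and the other 11 totalling 1469, which fits since 11 × 37 ≤ 1469 ≤ 11 × 278.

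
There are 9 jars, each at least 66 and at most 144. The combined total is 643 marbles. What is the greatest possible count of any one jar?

To make one jar as large as possible, make the other 8 as small as possible.
The other 8 contribute at least 8 × 66 = 528, leaving at most 643 − 528 = 115.
Since 115 ≤ 144, this is achievable: one at 115 and 8 at 66.

115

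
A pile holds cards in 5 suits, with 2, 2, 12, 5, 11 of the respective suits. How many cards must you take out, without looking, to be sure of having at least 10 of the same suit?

In the worst case you take as many as possible of each suit without reaching 10: 2 + 2 + 9 + 5 + 9 = 27.
The next one must give 10 of some suit, so 27 + 1 = 28.

28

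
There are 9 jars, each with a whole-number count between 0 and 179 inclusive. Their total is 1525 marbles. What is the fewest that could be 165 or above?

4

If only k of them are at least 165, the other 9 − k are at most 164, so the total is at most k·179 + (9 − k)·164.
This must reach 1525, so k·179 + (9 − k)·164 ≥ 1525, giving k ≥ 4.
Exactly 4 works: 4 values at 179 and 5 at 164 total 1536; lower one of the high values by 11 (still ≥ 165) to hit 1525.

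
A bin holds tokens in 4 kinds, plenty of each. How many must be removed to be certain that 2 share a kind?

In the worst case you draw 1 of each of the 4 kinds: 4 × 1 = 4.
One more forces 2 of some kind, so 4 + 1 = 5.

5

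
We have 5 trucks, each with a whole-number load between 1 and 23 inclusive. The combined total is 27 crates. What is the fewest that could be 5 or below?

1

Each value above 5 is at least 6, contributing at least 6 − 1 = 5 above the floor 1.
The sum exceeds the floor total 5 by 22, so at most ⌊22/5⌋ = 4 exceed 5, and at least 1 are ≤ 5.
Exactly 1 works: 1 value at 1 and 4 at 6 total 25; raise one of the low values by 2 (still ≤ 5) to hit 27.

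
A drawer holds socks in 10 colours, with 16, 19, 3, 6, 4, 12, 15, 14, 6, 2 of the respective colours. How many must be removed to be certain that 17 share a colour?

95

In the worst case you take as many as possible of each colour without reaching 17: 16 + 16 + 3 + 6 + 4 + 12 + 15 + 14 + 6 + 2 = 94.
The next one must give 17 of some colour, so 94 + 1 = 95.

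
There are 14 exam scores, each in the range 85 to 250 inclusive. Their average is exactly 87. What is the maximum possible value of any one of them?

113

To make one score as large as possible, make the other 13 as small as possible.
The total is 14 × 87 = 1218.
The other 13 contribute at least 13 × 85 = 1105, leaving at most 1218 − 1105 = 113.
Since 113 ≤ 250, this is achievable: one at 113 and 13 at 85.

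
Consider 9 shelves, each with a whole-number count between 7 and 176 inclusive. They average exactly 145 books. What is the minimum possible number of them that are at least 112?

5

The total is 9 × 145 = 1305.
Each value short of 112 is at most 111, costing at least 176 − 111 = 65 against the maximum total of 1584.
We can afford to lose at most 1584 − 1305 = 279, so at most ⌊279/65⌋ = 4 fall short, and at least 5 are ≥ 112.
Exactly 5 works: 5 values at 176 and 4 at 111 total 1324; lower one of the high values by 19 (still ≥ 112) to hit 1305.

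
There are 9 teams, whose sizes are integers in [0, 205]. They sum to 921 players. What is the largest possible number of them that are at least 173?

If k of the values are ≥ 173, the total is ≥ 173k + 0(9 − k).
Setting 173k + 0(9 − k) ≤ 921 gives 173k ≤ 921, so k ≤ 5.
k = 5 is achieved by 5 values at 173 and 4 at 0, total 865; add 56 to one value (staying below 173) to reach 921.

5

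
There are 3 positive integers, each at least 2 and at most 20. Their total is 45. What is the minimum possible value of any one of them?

5

Minimizing one value means maximizing the remaining 2.
The other 2 contribute at most 2 × 20 = 40, leaving at least 45 − 40 = 5.
Since 5 ≥ 2, this is achievable: one at 5 and 2 at 20.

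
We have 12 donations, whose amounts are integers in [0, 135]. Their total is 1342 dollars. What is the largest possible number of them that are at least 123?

With k values at 123 or above and the rest at least 0, the sum is at least 0 + 123k.
Since the sum is 1342, we need 123k ≤ 1342, i.e. k ≤ 10.
k = 10 is achieved by 10 values at 123 and 2 at 0, total 1230; add 112 to one value (staying below 123) to reach 1342.

10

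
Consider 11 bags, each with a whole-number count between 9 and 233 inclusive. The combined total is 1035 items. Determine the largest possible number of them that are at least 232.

4

Suppose k of them are at least 232. Those contribute at least 232 each and the other 11 − k at least 9 each.
So the total is at least 232k + 9(11 − k) = 99 + 223k. This must be ≤ 1035, giving k ≤ 4.
k = 4 is achieved by 4 values at 232 and 7 at 9, total 991; add 44 to one value (staying below 232) to reach 1035.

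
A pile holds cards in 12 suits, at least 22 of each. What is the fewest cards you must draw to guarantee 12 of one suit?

In the worst case you draw 11 of each of the 12 suits: 12 × 11 = 132.
One more forces 12 of some suit, so 132 + 1 = 133.

133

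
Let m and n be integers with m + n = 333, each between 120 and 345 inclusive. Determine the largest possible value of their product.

For a fixed sum, the product mn is largest when m and n are as close as possible.
Taking m = 166 and n = 167 (both in [120, 345]) gives mn = 27722.

27722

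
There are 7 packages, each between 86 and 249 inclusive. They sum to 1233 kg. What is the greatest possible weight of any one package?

To make one package as large as possible, make the other 6 as small as possible.
The other 6 contribute at least 6 × 86 = 516, leaving at most 1233 − 516 = 717.
But each package is capped at 249, so the maximum is 249.
Achievable: one at 249 and the other 6 totalling 984, which fits since 6 × 86 ≤ 984 ≤ 6 × 249.

249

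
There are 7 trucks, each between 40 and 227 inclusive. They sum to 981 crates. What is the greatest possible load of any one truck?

Maximizing one value means minimizing the remaining 6.
The other 6 contribute at least 6 × 40 = 240, leaving at most 981 − 240 = 741.
But each truck is capped at 227, so the maximum is 227.
Achievable: one at 227 and the other 6 totalling 754, which fits since 6 × 40 ≤ 754 ≤ 6 × 227.

227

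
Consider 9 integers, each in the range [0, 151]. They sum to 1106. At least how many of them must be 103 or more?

4

Each value short of 103 is at most 102, costing at least 151 − 102 = 49 against the maximum total of 1359.
We can afford to lose at most 1359 − 1106 = 253, so at most ⌊253/49⌋ = 5 fall short, and at least 4 are ≥ 103.
Exactly 4 works: 4 values at 151 and 5 at 102 total 1114; lower one of the high values by 8 (still ≥ 103) to hit 1106.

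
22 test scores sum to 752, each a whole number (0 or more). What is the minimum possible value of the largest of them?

35

Some value must be at least ⌈752/22⌉ = 35, since 22 × 34 = 748 < 752.
Equality holds with 4 values of 35 and 18 values of 34.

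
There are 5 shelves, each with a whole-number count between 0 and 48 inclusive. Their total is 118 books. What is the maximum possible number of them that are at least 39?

3

With k values at 39 or above and the rest at least 0, the sum is at least 0 + 39k.
Since the sum is 118, we need 39k ≤ 118, i.e. k ≤ 3.
k = 3 is achieved by 3 values at 39 and 2 at 0, total 117; add 1 to one value (staying below 39) to reach 118.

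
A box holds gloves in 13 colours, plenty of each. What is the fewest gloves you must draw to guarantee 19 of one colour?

You could draw 18 of every colour without reaching 19 of any — 234 in all.
One more forces 19 of some colour, so 234 + 1 = 235.

235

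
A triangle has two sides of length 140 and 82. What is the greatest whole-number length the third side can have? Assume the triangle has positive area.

The third side must be less than 140 + 82 = 222.
The largest integer below 222 is 221.

221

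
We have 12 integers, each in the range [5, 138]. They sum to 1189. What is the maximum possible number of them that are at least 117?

With k values at 117 or above and the rest at least 5, the sum is at least 60 + 112k.
Since the sum is 1189, we need 112k ≤ 1129, i.e. k ≤ 10.
k = 10 is achieved by 10 values at 117 and 2 at 5, total 1180; add 9 to one value (staying below 117) to reach 1189.

10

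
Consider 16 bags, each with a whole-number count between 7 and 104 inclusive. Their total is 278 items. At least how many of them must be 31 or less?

Each value above 31 is at least 32, contributing at least 32 − 7 = 25 above the floor 7.
The sum exceeds the floor total 112 by 166, so at most ⌊166/25⌋ = 6 exceed 31, and at least 10 are ≤ 31.
Exactly 10 works: 10 values at 7 and 6 at 32 total 262; raise one of the low values by 16 (still ≤ 31) to hit 278.

10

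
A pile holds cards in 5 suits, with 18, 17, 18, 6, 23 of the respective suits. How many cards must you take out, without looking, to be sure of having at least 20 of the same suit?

79

In the worst case you take as many as possible of each suit without reaching 20: 18 + 17 + 18 + 6 + 19 = 78.
The next one must give 20 of some suit, so 78 + 1 = 79.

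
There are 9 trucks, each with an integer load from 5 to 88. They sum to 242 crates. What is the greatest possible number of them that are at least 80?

With k values at 80 or above and the rest at least 5, the sum is at least 45 + 75k.
Since the sum is 242, we need 75k ≤ 197, i.e. k ≤ 2.
k = 2 is achieved by 2 values at 80 and 7 at 5, total 195; add 47 to one value (staying below 80) to reach 242.

2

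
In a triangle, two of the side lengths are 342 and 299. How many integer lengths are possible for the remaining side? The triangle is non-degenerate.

597

The triangle inequality gives |342 − 299| < c < 342 + 299, i.e. 43 < c < 641.
So c can be any integer from 44 to 640: 597 values.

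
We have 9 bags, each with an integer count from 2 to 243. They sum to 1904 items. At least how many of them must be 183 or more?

5

Each value short of 183 is at most 182, costing at least 243 − 182 = 61 against the maximum total of 2187.
We can afford to lose at most 2187 − 1904 = 283, so at most ⌊283/61⌋ = 4 fall short, and at least 5 are ≥ 183.
Exactly 5 works: 5 values at 243 and 4 at 182 total 1943; lower one of the high values by 39 (still ≥ 183) to hit 1904.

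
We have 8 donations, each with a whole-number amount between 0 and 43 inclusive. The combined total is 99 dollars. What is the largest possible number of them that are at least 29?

3

With k values at 29 or above and the rest at least 0, the sum is at least 0 + 29k.
Since the sum is 99, we need 29k ≤ 99, i.e. k ≤ 3.
k = 3 is achieved by 3 values at 29 and 5 at 0, total 87; add 12 to one value (staying below 29) to reach 99.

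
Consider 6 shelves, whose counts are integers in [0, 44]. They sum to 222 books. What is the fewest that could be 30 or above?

4

Each value short of 30 is at most 29, costing at least 44 − 29 = 15 against the maximum total of 264.
We can afford to lose at most 264 − 222 = 42, so at most ⌊42/15⌋ = 2 fall short, and at least 4 are ≥ 30.
Exactly 4 works: 4 values at 44 and 2 at 29 total 234; lower one of the high values by 12 (still ≥ 30) to hit 222.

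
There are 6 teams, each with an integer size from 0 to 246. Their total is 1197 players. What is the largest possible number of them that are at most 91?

1

Suppose k of them are at most 91. Those contribute at most 91 each and the rest at most 246 each.
So the total is at most 91k + 246(6 − k) = 1476 − 155k. This must still be ≥ 1197, so k ≤ 1.
k = 1 is achieved by 1 value at 91 and 5 at 246, total 1321; lower one of the 246's by 124 (still > 91) to reach 1197.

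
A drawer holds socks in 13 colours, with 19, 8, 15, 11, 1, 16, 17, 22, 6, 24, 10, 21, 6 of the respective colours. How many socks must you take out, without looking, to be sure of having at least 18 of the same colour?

159

In the worst case you take as many as possible of each colour without reaching 18: 17 + 8 + 15 + 11 + 1 + 16 + 17 + 17 + 6 + 17 + 10 + 17 + 6 = 158.
The next one must give 18 of some colour, so 158 + 1 = 159.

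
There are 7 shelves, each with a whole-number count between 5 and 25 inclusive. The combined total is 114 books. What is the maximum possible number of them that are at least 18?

6

If k of the values are ≥ 18, the total is ≥ 18k + 5(7 − k).
Setting 18k + 5(7 − k) ≤ 114 gives 13k ≤ 79, so k ≤ 6.
k = 6 is achieved by 6 values at 18 and 1 at 5, total 113; add 1 to one value (staying below 18) to reach 114.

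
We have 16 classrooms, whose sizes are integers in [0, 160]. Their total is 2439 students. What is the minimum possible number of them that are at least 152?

Each value short of 152 is at most 151, costing at least 160 − 151 = 9 against the maximum total of 2560.
We can afford to lose at most 2560 − 2439 = 121, so at most ⌊121/9⌋ = 13 fall short, and at least 3 are ≥ 152.
Exactly 3 works: 3 values at 160 and 13 at 151 total 2443; lower one of the high values by 4 (still ≥ 152) to hit 2439.

3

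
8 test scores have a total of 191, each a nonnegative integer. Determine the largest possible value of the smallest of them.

The 8 values sum to 191, so their minimum is at most ⌊191/8⌋ = 23.
Achievable: 1 of them at 23 and 7 at 24 total 191.

23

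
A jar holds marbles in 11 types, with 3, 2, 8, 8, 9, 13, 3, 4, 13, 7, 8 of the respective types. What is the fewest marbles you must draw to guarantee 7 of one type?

55

In the worst case you take as many as possible of each type without reaching 7: 3 + 2 + 6 + 6 + 6 + 6 + 3 + 4 + 6 + 6 + 6 = 54.
The next one must give 7 of some type, so 54 + 1 = 55.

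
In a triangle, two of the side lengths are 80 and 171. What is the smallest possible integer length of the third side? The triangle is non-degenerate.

92

The third side must exceed |80 − 171| = 91.
The smallest integer above 91 is 92.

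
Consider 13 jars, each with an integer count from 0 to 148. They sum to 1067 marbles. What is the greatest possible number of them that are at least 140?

If k of the values are ≥ 140, the total is ≥ 140k + 0(13 − k).
Setting 140k + 0(13 − k) ≤ 1067 gives 140k ≤ 1067, so k ≤ 7.
k = 7 is achieved by 7 values at 140 and 6 at 0, total 980; add 87 to one value (staying below 140) to reach 1067.

7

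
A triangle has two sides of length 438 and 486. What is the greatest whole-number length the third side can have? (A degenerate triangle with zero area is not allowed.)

The third side must be less than 438 + 486 = 924.
The largest integer below 924 is 923.

923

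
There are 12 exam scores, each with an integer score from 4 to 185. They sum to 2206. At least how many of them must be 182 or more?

9

Each value short of 182 is at most 181, costing at least 185 − 181 = 4 against the maximum total of 2220.
We can afford to lose at most 2220 − 2206 = 14, so at most ⌊14/4⌋ = 3 fall short, and at least 9 are ≥ 182.
Exactly 9 works: 9 values at 185 and 3 at 181 total 2208; lower one of the high values by 2 (still ≥ 182) to hit 2206.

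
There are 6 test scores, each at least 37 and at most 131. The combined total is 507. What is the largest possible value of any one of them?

131

Maximizing one value means minimizing the remaining 5.
The other 5 contribute at least 5 × 37 = 185, leaving at most 507 − 185 = 322.
But each score is capped at 131, so the maximum is 131.
Achievable: one at 131 and the other 5 totalling 376, which fits since 5 × 37 ≤ 376 ≤ 5 × 131.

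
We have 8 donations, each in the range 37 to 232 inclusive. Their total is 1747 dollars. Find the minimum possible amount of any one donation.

To make one donation as small as possible, make the other 7 as large as possible.
The other 7 contribute at most 7 × 232 = 1624, leaving at least 1747 − 1624 = 123.
Since 123 ≥ 37, this is achievable: one at 123 and 7 at 232.

123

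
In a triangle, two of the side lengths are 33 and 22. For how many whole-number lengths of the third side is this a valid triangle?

The triangle inequality gives |33 − 22| < c < 33 + 22, i.e. 11 < c < 55.
So c can be any integer from 12 to 54: 43 values.

43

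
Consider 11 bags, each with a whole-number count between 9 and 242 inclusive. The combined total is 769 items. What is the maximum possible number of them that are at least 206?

3

If k of the values are ≥ 206, the total is ≥ 206k + 9(11 − k).
Setting 206k + 9(11 − k) ≤ 769 gives 197k ≤ 670, so k ≤ 3.
k = 3 is achieved by 3 values at 206 and 8 at 9, total 690; add 79 to one value (staying below 206) to reach 769.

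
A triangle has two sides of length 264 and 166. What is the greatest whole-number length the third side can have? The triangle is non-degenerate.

429

The third side must be less than 264 + 166 = 430.
The largest integer below 430 is 429.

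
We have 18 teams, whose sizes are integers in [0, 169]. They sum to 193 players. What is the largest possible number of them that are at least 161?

1

If k of the values are ≥ 161, the total is ≥ 161k + 0(18 − k).
Setting 161k + 0(18 − k) ≤ 193 gives 161k ≤ 193, so k ≤ 1.
k = 1 is achieved by 1 value at 161 and 17 at 0, total 161; add 32 to one value (staying below 161) to reach 193.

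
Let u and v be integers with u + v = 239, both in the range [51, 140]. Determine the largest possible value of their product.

14280

With u + v fixed, uv peaks when the two are closest together.
Taking u = 119 and v = 120 (both in [51, 140]) gives uv = 14280.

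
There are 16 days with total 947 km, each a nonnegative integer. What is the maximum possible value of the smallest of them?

The average is 947/16 < 60, so some value is ≤ 59.
Taking 13 copies of 59 and 3 copies of 60 gives exactly 947, so 59 is attained.

59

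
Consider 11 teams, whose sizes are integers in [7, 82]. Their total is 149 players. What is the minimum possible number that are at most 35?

9

Let j be the number exceeding 35. Then the total is ≥ 36·j + 7·(11 − j) = 77 + 29j.
So 29j ≤ 72 and j ≤ 2; hence at least 11 − 2 = 9 are ≤ 35.
Exactly 9 works: 9 values at 7 and 2 at 36 total 135; raise one of the low values by 14 (still ≤ 35) to hit 149.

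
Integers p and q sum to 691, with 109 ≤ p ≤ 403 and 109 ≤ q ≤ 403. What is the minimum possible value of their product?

116064

pq = p(691 − p) is concave in p, so over [288, 403] it is minimized at an endpoint.
At the endpoint p = 288, q = 691 − 288 = 403, so pq = 288 × 403 = 116064.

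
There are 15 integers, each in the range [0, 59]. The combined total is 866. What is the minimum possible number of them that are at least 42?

If only k of them are at least 42, the other 15 − k are at most 41, so the total is at most k·59 + (15 − k)·41.
This must reach 866, so k·59 + (15 − k)·41 ≥ 866, giving k ≥ 14.
Exactly 14 works: 14 values at 59 and 1 at 41 total 867; lower one of the high values by 1 (still ≥ 42) to hit 866.

14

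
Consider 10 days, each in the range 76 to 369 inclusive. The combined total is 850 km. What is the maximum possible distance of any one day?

Maximizing one value means minimizing the remaining 9.
The other 9 contribute at least 9 × 76 = 684, leaving at most 850 − 684 = 166.
Since 166 ≤ 369, this is achievable: one at 166 and 9 at 76.

166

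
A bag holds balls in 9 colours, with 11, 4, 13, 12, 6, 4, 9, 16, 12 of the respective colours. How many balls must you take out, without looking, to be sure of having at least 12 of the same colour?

In the worst case you take as many as possible of each colour without reaching 12: 11 + 4 + 11 + 11 + 6 + 4 + 9 + 11 + 11 = 78.
The next one must give 12 of some colour, so 78 + 1 = 79.

79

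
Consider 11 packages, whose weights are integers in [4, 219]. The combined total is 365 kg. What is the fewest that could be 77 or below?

Each value above 77 is at least 78, contributing at least 78 − 4 = 74 above the floor 4.
The sum exceeds the floor total 44 by 321, so at most ⌊321/74⌋ = 4 exceed 77, and at least 7 are ≤ 77.
Exactly 7 works: 7 values at 4 and 4 at 78 total 340; raise one of the low values by 25 (still ≤ 77) to hit 365.

7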